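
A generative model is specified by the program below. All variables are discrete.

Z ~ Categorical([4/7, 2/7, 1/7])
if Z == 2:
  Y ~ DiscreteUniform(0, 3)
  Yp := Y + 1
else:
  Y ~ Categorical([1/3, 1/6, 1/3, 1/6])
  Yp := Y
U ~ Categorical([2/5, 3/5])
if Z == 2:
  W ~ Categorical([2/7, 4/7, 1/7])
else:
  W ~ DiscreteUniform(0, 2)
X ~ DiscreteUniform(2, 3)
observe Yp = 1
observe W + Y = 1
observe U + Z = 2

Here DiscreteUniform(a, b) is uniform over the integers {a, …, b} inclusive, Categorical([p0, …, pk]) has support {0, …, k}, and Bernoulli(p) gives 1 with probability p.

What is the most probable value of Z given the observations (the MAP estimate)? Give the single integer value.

Enumerate traces; 4 have nonzero weight after conditioning:
  (Z=1, Y=1, U=1, W=0, X=2) weight 1/210
  (Z=1, Y=1, U=1, W=0, X=3) weight 1/210
  (Z=2, Y=0, U=0, W=1, X=2) weight 1/245
  (Z=2, Y=0, U=0, W=1, X=3) weight 1/245
Group by Z:
  weight(Z=1) = 1/105
  weight(Z=2) = 2/245
Total weight = 1/105 + 2/245 = 13/735
P(Z=1 | obs) = 1/105 / 13/735 = 7/13
P(Z=2 | obs) = 2/245 / 13/735 = 6/13
argmax = 1

argmax_v P(Z = v | obs) = 1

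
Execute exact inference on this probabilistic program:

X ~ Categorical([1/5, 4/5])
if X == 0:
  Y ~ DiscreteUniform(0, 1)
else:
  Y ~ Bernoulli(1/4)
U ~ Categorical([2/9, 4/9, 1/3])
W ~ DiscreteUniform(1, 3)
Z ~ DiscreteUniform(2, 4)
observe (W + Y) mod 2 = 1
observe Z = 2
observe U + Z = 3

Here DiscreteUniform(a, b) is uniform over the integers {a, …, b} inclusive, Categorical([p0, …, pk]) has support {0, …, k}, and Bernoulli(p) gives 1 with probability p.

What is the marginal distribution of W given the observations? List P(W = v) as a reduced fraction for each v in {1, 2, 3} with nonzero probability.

P(W=1) = 7/17, P(W=2) = 3/17, P(W=3) = 7/17

Enumerate traces; 6 have nonzero weight after conditioning:
  (X=0, Y=0, U=1, W=1, Z=2) weight 2/405
  (X=0, Y=0, U=1, W=3, Z=2) weight 2/405
  (X=0, Y=1, U=1, W=2, Z=2) weight 2/405
  (X=1, Y=0, U=1, W=1, Z=2) weight 4/135
  (X=1, Y=0, U=1, W=3, Z=2) weight 4/135
  (X=1, Y=1, U=1, W=2, Z=2) weight 4/405
Group by W:
  weight(W=1) = 14/405
  weight(W=2) = 2/135
  weight(W=3) = 14/405
Total weight = 14/405 + 2/135 + 14/405 = 34/405
P(W=1 | obs) = 14/405 / 34/405 = 7/17
P(W=2 | obs) = 2/135 / 34/405 = 3/17
P(W=3 | obs) = 14/405 / 34/405 = 7/17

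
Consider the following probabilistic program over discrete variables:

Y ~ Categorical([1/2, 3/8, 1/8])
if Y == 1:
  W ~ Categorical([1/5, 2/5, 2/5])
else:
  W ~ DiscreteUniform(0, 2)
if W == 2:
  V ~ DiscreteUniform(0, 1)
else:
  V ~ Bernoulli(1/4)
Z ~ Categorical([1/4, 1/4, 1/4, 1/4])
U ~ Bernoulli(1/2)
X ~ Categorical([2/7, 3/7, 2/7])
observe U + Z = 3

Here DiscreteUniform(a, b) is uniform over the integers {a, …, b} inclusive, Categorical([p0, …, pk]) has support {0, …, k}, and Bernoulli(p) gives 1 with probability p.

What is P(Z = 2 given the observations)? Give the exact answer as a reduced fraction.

P(Z = 2 | obs) = 1/2

Enumerate traces; 108 have nonzero weight after conditioning:
  (Y=0, W=0, V=0, Z=2, U=1, X=0) weight 1/224
  (Y=0, W=0, V=0, Z=2, U=1, X=1) weight 3/448
  (Y=0, W=0, V=0, Z=2, U=1, X=2) weight 1/224
  (Y=0, W=0, V=0, Z=3, U=0, X=0) weight 1/224
  (Y=0, W=0, V=0, Z=3, U=0, X=1) weight 3/448
  (Y=0, W=0, V=0, Z=3, U=0, X=2) weight 1/224
  (Y=0, W=0, V=1, Z=2, U=1, X=0) weight 1/672
  (Y=0, W=0, V=1, Z=2, U=1, X=1) weight 1/448
  … 100 more
Group by Z:
  weight(Z=2) = 1/8
  weight(Z=3) = 1/8
Total weight = 1/8 + 1/8 = 1/4
P(Z=2 | obs) = 1/8 / 1/4 = 1/2
P(Z=3 | obs) = 1/8 / 1/4 = 1/2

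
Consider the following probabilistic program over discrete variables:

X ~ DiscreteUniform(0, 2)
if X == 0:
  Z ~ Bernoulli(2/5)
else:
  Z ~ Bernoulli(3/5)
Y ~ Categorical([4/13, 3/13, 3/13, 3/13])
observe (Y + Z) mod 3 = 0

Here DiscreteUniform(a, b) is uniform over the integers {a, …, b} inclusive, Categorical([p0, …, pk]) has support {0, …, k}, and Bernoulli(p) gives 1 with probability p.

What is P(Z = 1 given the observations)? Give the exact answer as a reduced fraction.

Enumerate traces; 9 have nonzero weight after conditioning:
  (X=0, Z=0, Y=0) weight 4/65
  (X=0, Z=0, Y=3) weight 3/65
  (X=0, Z=1, Y=2) weight 2/65
  (X=1, Z=0, Y=0) weight 8/195
  (X=1, Z=0, Y=3) weight 2/65
  (X=1, Z=1, Y=2) weight 3/65
  (X=2, Z=0, Y=0) weight 8/195
  (X=2, Z=0, Y=3) weight 2/65
  … 1 more
Group by Z:
  weight(Z=0) = 49/195
  weight(Z=1) = 8/65
Total weight = 49/195 + 8/65 = 73/195
P(Z=0 | obs) = 49/195 / 73/195 = 49/73
P(Z=1 | obs) = 8/65 / 73/195 = 24/73

P(Z = 1 | obs) = 24/73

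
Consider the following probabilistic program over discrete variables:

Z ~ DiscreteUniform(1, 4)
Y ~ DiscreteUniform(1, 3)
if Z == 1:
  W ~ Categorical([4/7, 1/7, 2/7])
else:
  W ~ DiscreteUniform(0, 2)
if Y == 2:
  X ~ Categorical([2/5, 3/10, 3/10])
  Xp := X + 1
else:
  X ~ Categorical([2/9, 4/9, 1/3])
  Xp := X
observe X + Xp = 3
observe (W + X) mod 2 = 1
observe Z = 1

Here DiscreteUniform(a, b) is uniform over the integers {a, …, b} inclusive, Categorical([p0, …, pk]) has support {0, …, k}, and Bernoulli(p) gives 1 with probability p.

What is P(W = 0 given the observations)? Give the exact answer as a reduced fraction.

Enumerate traces; 2 have nonzero weight after conditioning:
  (Z=1, Y=2, W=0, X=1) weight 1/70
  (Z=1, Y=2, W=2, X=1) weight 1/140
Group by W:
  weight(W=0) = 1/70
  weight(W=2) = 1/140
Total weight = 1/70 + 1/140 = 3/140
P(W=0 | obs) = 1/70 / 3/140 = 2/3
P(W=2 | obs) = 1/140 / 3/140 = 1/3

P(W = 0 | obs) = 2/3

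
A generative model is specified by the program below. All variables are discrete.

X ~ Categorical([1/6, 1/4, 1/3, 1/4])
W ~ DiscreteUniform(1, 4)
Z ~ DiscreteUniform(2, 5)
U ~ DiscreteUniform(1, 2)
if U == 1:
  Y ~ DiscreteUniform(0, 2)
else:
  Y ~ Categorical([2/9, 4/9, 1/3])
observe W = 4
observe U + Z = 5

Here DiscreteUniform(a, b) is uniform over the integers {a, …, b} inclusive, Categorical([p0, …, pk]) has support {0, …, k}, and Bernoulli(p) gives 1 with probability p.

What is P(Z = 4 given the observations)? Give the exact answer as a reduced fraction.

Enumerate traces; 24 have nonzero weight after conditioning:
  (X=0, W=4, Z=3, U=2, Y=0) weight 1/864
  (X=0, W=4, Z=3, U=2, Y=1) weight 1/432
  (X=0, W=4, Z=3, U=2, Y=2) weight 1/576
  (X=0, W=4, Z=4, U=1, Y=0) weight 1/576
  (X=0, W=4, Z=4, U=1, Y=1) weight 1/576
  (X=0, W=4, Z=4, U=1, Y=2) weight 1/576
  (X=1, W=4, Z=3, U=2, Y=0) weight 1/576
  (X=1, W=4, Z=3, U=2, Y=1) weight 1/288
  … 16 more
Group by Z:
  weight(Z=3) = 1/32
  weight(Z=4) = 1/32
Total weight = 1/32 + 1/32 = 1/16
P(Z=3 | obs) = 1/32 / 1/16 = 1/2
P(Z=4 | obs) = 1/32 / 1/16 = 1/2

P(Z = 4 | obs) = 1/2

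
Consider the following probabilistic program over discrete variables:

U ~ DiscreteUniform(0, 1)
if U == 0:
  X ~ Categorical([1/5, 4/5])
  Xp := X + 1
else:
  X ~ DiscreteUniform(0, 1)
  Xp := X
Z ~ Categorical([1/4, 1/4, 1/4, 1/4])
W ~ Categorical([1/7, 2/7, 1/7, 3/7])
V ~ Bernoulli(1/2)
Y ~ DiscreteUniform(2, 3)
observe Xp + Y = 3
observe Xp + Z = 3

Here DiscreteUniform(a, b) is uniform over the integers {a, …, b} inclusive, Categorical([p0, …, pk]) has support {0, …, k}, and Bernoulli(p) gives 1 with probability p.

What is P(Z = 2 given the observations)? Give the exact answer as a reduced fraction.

P(Z = 2 | obs) = 7/12

Enumerate traces; 24 have nonzero weight after conditioning:
  (U=0, X=0, Z=2, W=0, V=0, Y=2) weight 1/1120
  (U=0, X=0, Z=2, W=0, V=1, Y=2) weight 1/1120
  (U=0, X=0, Z=2, W=1, V=0, Y=2) weight 1/560
  (U=0, X=0, Z=2, W=1, V=1, Y=2) weight 1/560
  (U=0, X=0, Z=2, W=2, V=0, Y=2) weight 1/1120
  (U=0, X=0, Z=2, W=2, V=1, Y=2) weight 1/1120
  (U=0, X=0, Z=2, W=3, V=0, Y=2) weight 3/1120
  (U=0, X=0, Z=2, W=3, V=1, Y=2) weight 3/1120
  (U=1, X=0, Z=3, W=0, V=0, Y=3) weight 1/448
  … 15 more
Group by Z:
  weight(Z=2) = 7/160
  weight(Z=3) = 1/32
Total weight = 7/160 + 1/32 = 3/40
P(Z=2 | obs) = 7/160 / 3/40 = 7/12
P(Z=3 | obs) = 1/32 / 3/40 = 5/12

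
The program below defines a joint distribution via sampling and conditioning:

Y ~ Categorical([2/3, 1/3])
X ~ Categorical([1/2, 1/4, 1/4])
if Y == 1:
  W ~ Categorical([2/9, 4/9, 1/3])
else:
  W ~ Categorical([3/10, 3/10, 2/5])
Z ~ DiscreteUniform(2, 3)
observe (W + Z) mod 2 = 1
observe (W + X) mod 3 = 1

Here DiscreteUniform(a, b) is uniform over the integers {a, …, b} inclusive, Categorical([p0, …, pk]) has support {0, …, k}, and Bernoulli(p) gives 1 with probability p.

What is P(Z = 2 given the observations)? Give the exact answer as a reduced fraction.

Enumerate traces; 6 have nonzero weight after conditioning:
  (Y=0, X=0, W=1, Z=2) weight 1/20
  (Y=0, X=1, W=0, Z=3) weight 1/40
  (Y=0, X=2, W=2, Z=3) weight 1/30
  (Y=1, X=0, W=1, Z=2) weight 1/27
  (Y=1, X=1, W=0, Z=3) weight 1/108
  (Y=1, X=2, W=2, Z=3) weight 1/72
Group by Z:
  weight(Z=2) = 47/540
  weight(Z=3) = 11/135
Total weight = 47/540 + 11/135 = 91/540
P(Z=2 | obs) = 47/540 / 91/540 = 47/91
P(Z=3 | obs) = 11/135 / 91/540 = 44/91

P(Z = 2 | obs) = 47/91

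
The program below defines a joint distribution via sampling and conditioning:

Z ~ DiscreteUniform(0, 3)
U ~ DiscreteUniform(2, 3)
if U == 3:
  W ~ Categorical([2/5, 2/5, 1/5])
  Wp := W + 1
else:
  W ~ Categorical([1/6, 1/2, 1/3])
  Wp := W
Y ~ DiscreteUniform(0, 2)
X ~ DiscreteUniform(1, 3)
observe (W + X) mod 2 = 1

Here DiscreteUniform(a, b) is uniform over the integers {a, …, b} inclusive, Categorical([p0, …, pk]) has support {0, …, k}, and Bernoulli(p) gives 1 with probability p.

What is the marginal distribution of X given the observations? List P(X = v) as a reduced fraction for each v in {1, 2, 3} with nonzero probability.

Enumerate traces; 120 have nonzero weight after conditioning:
  (Z=0, U=2, W=0, Y=0, X=1) weight 1/432
  (Z=0, U=2, W=0, Y=0, X=3) weight 1/432
  (Z=0, U=2, W=0, Y=1, X=1) weight 1/432
  (Z=0, U=2, W=0, Y=1, X=3) weight 1/432
  (Z=0, U=2, W=0, Y=2, X=1) weight 1/432
  (Z=0, U=2, W=0, Y=2, X=3) weight 1/432
  (Z=0, U=2, W=1, Y=0, X=2) weight 1/144
  (Z=0, U=2, W=1, Y=1, X=2) weight 1/144
  … 112 more
Group by X:
  weight(X=1) = 11/60
  weight(X=2) = 3/20
  weight(X=3) = 11/60
Total weight = 11/60 + 3/20 + 11/60 = 31/60
P(X=1 | obs) = 11/60 / 31/60 = 11/31
P(X=2 | obs) = 3/20 / 31/60 = 9/31
P(X=3 | obs) = 11/60 / 31/60 = 11/31

P(X=1) = 11/31, P(X=2) = 9/31, P(X=3) = 11/31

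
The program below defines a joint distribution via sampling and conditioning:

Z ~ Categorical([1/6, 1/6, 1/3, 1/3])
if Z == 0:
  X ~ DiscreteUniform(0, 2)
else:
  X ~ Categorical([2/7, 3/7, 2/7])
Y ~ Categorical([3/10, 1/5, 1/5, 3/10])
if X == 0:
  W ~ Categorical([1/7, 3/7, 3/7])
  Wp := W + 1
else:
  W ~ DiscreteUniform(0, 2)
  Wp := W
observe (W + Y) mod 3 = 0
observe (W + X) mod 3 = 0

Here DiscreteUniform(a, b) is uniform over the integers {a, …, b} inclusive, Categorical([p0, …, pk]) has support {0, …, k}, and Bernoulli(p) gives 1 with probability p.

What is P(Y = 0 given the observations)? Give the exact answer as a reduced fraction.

Enumerate traces; 16 have nonzero weight after conditioning:
  (Z=0, X=0, Y=0, W=0) weight 1/420
  (Z=0, X=0, Y=3, W=0) weight 1/420
  (Z=0, X=1, Y=1, W=2) weight 1/270
  (Z=0, X=2, Y=2, W=1) weight 1/270
  (Z=1, X=0, Y=0, W=0) weight 1/490
  (Z=1, X=0, Y=3, W=0) weight 1/490
  (Z=1, X=1, Y=1, W=2) weight 1/210
  (Z=1, X=2, Y=2, W=1) weight 1/315
  … 8 more
Group by Y:
  weight(Y=0) = 37/2940
  weight(Y=1) = 26/945
  weight(Y=2) = 37/1890
  weight(Y=3) = 37/2940
Total weight = 37/2940 + 26/945 + 37/1890 + 37/2940 = 478/6615
P(Y=0 | obs) = 37/2940 / 478/6615 = 333/1912
P(Y=1 | obs) = 26/945 / 478/6615 = 91/239
P(Y=2 | obs) = 37/1890 / 478/6615 = 259/956
P(Y=3 | obs) = 37/2940 / 478/6615 = 333/1912

P(Y = 0 | obs) = 333/1912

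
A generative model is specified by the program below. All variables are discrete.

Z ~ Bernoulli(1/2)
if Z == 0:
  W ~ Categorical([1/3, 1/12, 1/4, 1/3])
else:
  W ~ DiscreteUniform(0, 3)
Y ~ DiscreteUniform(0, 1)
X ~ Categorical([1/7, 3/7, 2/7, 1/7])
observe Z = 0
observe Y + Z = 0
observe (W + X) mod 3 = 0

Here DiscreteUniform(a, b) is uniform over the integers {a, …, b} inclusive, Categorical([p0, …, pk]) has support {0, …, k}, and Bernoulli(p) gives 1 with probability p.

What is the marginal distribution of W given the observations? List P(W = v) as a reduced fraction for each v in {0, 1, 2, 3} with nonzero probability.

Enumerate traces; 6 have nonzero weight after conditioning:
  (Z=0, W=0, Y=0, X=0) weight 1/84
  (Z=0, W=0, Y=0, X=3) weight 1/84
  (Z=0, W=1, Y=0, X=2) weight 1/168
  (Z=0, W=2, Y=0, X=1) weight 3/112
  (Z=0, W=3, Y=0, X=0) weight 1/84
  (Z=0, W=3, Y=0, X=3) weight 1/84
Group by W:
  weight(W=0) = 1/42
  weight(W=1) = 1/168
  weight(W=2) = 3/112
  weight(W=3) = 1/42
Total weight = 1/42 + 1/168 + 3/112 + 1/42 = 9/112
P(W=0 | obs) = 1/42 / 9/112 = 8/27
P(W=1 | obs) = 1/168 / 9/112 = 2/27
P(W=2 | obs) = 3/112 / 9/112 = 1/3
P(W=3 | obs) = 1/42 / 9/112 = 8/27

P(W=0) = 8/27, P(W=1) = 2/27, P(W=2) = 1/3, P(W=3) = 8/27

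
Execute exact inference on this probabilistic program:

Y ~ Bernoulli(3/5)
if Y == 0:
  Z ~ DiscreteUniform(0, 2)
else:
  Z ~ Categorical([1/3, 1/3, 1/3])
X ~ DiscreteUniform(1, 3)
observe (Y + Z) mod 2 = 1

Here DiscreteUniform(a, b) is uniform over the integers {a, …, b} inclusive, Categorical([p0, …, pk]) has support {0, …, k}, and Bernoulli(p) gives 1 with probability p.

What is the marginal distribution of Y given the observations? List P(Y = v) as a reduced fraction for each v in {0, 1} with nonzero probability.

Enumerate traces; 9 have nonzero weight after conditioning:
  (Y=0, Z=1, X=1) weight 2/45
  (Y=0, Z=1, X=2) weight 2/45
  (Y=0, Z=1, X=3) weight 2/45
  (Y=1, Z=0, X=1) weight 1/15
  (Y=1, Z=0, X=2) weight 1/15
  (Y=1, Z=0, X=3) weight 1/15
  (Y=1, Z=2, X=1) weight 1/15
  (Y=1, Z=2, X=2) weight 1/15
  … 1 more
Group by Y:
  weight(Y=0) = 2/15
  weight(Y=1) = 2/5
Total weight = 2/15 + 2/5 = 8/15
P(Y=0 | obs) = 2/15 / 8/15 = 1/4
P(Y=1 | obs) = 2/5 / 8/15 = 3/4

P(Y=0) = 1/4, P(Y=1) = 3/4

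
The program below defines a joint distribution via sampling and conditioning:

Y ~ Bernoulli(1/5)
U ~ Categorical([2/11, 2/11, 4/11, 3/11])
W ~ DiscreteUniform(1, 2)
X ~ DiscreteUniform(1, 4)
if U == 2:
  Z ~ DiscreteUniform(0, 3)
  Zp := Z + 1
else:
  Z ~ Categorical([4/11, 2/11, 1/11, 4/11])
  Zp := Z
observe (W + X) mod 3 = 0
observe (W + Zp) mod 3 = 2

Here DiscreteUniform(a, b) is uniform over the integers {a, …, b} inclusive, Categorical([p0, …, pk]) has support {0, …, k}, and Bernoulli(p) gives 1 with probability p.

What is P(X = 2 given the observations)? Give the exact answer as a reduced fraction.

P(X = 2 | obs) = 18/85

Enumerate traces; 38 have nonzero weight after conditioning:
  (Y=0, U=0, W=1, X=2, Z=1) weight 2/605
  (Y=0, U=0, W=2, X=1, Z=0) weight 4/605
  (Y=0, U=0, W=2, X=1, Z=3) weight 4/605
  (Y=0, U=0, W=2, X=4, Z=0) weight 4/605
  (Y=0, U=0, W=2, X=4, Z=3) weight 4/605
  (Y=0, U=1, W=1, X=2, Z=1) weight 2/605
  (Y=0, U=1, W=2, X=1, Z=0) weight 4/605
  (Y=0, U=1, W=2, X=1, Z=3) weight 4/605
  … 30 more
Group by X:
  weight(X=1) = 67/968
  weight(X=2) = 9/242
  weight(X=4) = 67/968
Total weight = 67/968 + 9/242 + 67/968 = 85/484
P(X=1 | obs) = 67/968 / 85/484 = 67/170
P(X=2 | obs) = 9/242 / 85/484 = 18/85
P(X=4 | obs) = 67/968 / 85/484 = 67/170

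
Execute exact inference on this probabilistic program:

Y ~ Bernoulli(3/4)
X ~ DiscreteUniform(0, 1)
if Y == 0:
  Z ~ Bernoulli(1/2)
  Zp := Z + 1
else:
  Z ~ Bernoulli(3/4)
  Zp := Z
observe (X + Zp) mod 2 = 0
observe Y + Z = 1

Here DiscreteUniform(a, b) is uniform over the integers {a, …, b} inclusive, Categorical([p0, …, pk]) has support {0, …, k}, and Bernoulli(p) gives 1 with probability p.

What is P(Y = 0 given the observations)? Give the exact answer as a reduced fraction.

Enumerate traces; 2 have nonzero weight after conditioning:
  (Y=0, X=0, Z=1) weight 1/16
  (Y=1, X=0, Z=0) weight 3/32
Group by Y:
  weight(Y=0) = 1/16
  weight(Y=1) = 3/32
Total weight = 1/16 + 3/32 = 5/32
P(Y=0 | obs) = 1/16 / 5/32 = 2/5
P(Y=1 | obs) = 3/32 / 5/32 = 3/5

P(Y = 0 | obs) = 2/5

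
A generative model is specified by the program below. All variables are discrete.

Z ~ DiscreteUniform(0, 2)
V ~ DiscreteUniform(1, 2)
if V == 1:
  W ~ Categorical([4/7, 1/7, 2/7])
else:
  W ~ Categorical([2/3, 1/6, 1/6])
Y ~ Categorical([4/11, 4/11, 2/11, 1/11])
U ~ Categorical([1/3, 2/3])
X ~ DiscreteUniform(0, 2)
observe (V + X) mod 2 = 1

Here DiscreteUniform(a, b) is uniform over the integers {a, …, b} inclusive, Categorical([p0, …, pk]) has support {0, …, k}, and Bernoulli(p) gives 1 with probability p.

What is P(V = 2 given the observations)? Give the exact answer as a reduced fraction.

Enumerate traces; 216 have nonzero weight after conditioning:
  (Z=0, V=1, W=0, Y=0, U=0, X=0) weight 8/2079
  (Z=0, V=1, W=0, Y=0, U=0, X=2) weight 8/2079
  (Z=0, V=1, W=0, Y=0, U=1, X=0) weight 16/2079
  (Z=0, V=1, W=0, Y=0, U=1, X=2) weight 16/2079
  (Z=0, V=1, W=0, Y=1, U=0, X=0) weight 8/2079
  (Z=0, V=1, W=0, Y=1, U=0, X=2) weight 8/2079
  (Z=0, V=1, W=0, Y=1, U=1, X=0) weight 16/2079
  (Z=0, V=1, W=0, Y=1, U=1, X=2) weight 16/2079
  (Z=0, V=2, W=0, Y=0, U=0, X=1) weight 4/891
  … 207 more
Group by V:
  weight(V=1) = 1/3
  weight(V=2) = 1/6
Total weight = 1/3 + 1/6 = 1/2
P(V=1 | obs) = 1/3 / 1/2 = 2/3
P(V=2 | obs) = 1/6 / 1/2 = 1/3

P(V = 2 | obs) = 1/3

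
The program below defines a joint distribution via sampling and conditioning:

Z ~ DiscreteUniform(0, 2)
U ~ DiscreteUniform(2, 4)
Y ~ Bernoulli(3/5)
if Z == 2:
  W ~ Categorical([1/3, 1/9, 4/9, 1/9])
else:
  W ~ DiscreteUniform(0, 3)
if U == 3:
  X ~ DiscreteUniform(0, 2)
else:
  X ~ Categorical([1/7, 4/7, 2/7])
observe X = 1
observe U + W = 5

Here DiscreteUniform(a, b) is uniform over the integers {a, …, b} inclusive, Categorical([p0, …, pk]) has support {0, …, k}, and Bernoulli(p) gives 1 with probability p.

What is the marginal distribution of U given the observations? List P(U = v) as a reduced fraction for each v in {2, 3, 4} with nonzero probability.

P(U=2) = 132/383, P(U=3) = 119/383, P(U=4) = 132/383

Enumerate traces; 18 have nonzero weight after conditioning:
  (Z=0, U=2, Y=0, W=3, X=1) weight 2/315
  (Z=0, U=2, Y=1, W=3, X=1) weight 1/105
  (Z=0, U=3, Y=0, W=2, X=1) weight 1/270
  (Z=0, U=3, Y=1, W=2, X=1) weight 1/180
  (Z=0, U=4, Y=0, W=1, X=1) weight 2/315
  (Z=0, U=4, Y=1, W=1, X=1) weight 1/105
  (Z=1, U=2, Y=0, W=3, X=1) weight 2/315
  (Z=1, U=2, Y=1, W=3, X=1) weight 1/105
  … 10 more
Group by U:
  weight(U=2) = 22/567
  weight(U=3) = 17/486
  weight(U=4) = 22/567
Total weight = 22/567 + 17/486 + 22/567 = 383/3402
P(U=2 | obs) = 22/567 / 383/3402 = 132/383
P(U=3 | obs) = 17/486 / 383/3402 = 119/383
P(U=4 | obs) = 22/567 / 383/3402 = 132/383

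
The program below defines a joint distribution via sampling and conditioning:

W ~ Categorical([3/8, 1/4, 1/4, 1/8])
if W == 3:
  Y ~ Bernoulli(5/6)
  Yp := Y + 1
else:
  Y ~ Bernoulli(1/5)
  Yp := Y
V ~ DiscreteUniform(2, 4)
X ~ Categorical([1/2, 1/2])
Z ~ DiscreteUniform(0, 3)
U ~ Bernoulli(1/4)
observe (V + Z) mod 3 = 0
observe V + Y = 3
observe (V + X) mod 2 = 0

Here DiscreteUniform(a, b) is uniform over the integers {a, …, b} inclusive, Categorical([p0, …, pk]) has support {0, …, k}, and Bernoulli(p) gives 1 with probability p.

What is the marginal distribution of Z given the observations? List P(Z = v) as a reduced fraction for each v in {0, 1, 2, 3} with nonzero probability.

P(Z=0) = 173/413, P(Z=1) = 67/413, P(Z=3) = 173/413

Enumerate traces; 24 have nonzero weight after conditioning:
  (W=0, Y=0, V=3, X=1, Z=0, U=0) weight 3/320
  (W=0, Y=0, V=3, X=1, Z=0, U=1) weight 1/320
  (W=0, Y=0, V=3, X=1, Z=3, U=0) weight 3/320
  (W=0, Y=0, V=3, X=1, Z=3, U=1) weight 1/320
  (W=0, Y=1, V=2, X=0, Z=1, U=0) weight 3/1280
  (W=0, Y=1, V=2, X=0, Z=1, U=1) weight 1/1280
  (W=1, Y=0, V=3, X=1, Z=0, U=0) weight 1/160
  (W=1, Y=0, V=3, X=1, Z=0, U=1) weight 1/480
  … 16 more
Group by Z:
  weight(Z=0) = 173/5760
  weight(Z=1) = 67/5760
  weight(Z=3) = 173/5760
Total weight = 173/5760 + 67/5760 + 173/5760 = 413/5760
P(Z=0 | obs) = 173/5760 / 413/5760 = 173/413
P(Z=1 | obs) = 67/5760 / 413/5760 = 67/413
P(Z=3 | obs) = 173/5760 / 413/5760 = 173/413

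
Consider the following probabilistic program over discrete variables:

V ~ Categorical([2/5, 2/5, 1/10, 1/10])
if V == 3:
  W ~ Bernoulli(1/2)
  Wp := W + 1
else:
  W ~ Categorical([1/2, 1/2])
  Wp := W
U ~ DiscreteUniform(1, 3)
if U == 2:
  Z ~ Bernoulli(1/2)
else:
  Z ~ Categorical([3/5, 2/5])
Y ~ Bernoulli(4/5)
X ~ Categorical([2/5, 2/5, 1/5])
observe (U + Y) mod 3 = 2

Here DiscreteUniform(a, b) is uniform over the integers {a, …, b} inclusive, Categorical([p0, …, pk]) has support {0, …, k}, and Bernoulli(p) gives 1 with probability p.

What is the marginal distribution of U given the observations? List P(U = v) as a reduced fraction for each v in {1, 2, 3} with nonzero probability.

P(U=1) = 4/5, P(U=2) = 1/5

Enumerate traces; 96 have nonzero weight after conditioning:
  (V=0, W=0, U=1, Z=0, Y=1, X=0) weight 8/625
  (V=0, W=0, U=1, Z=0, Y=1, X=1) weight 8/625
  (V=0, W=0, U=1, Z=0, Y=1, X=2) weight 4/625
  (V=0, W=0, U=1, Z=1, Y=1, X=0) weight 16/1875
  (V=0, W=0, U=1, Z=1, Y=1, X=1) weight 16/1875
  (V=0, W=0, U=1, Z=1, Y=1, X=2) weight 8/1875
  (V=0, W=0, U=2, Z=0, Y=0, X=0) weight 1/375
  (V=0, W=0, U=2, Z=0, Y=0, X=1) weight 1/375
  … 88 more
Group by U:
  weight(U=1) = 4/15
  weight(U=2) = 1/15
Total weight = 4/15 + 1/15 = 1/3
P(U=1 | obs) = 4/15 / 1/3 = 4/5
P(U=2 | obs) = 1/15 / 1/3 = 1/5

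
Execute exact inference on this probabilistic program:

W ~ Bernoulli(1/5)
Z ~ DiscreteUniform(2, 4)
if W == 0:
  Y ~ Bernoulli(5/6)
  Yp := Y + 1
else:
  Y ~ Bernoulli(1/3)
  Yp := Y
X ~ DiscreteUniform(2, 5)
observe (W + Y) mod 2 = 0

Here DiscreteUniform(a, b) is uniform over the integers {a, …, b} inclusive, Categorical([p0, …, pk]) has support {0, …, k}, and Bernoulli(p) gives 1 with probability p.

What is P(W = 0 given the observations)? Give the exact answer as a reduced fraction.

P(W = 0 | obs) = 2/3

Enumerate traces; 24 have nonzero weight after conditioning:
  (W=0, Z=2, Y=0, X=2) weight 1/90
  (W=0, Z=2, Y=0, X=3) weight 1/90
  (W=0, Z=2, Y=0, X=4) weight 1/90
  (W=0, Z=2, Y=0, X=5) weight 1/90
  (W=0, Z=3, Y=0, X=2) weight 1/90
  (W=0, Z=3, Y=0, X=3) weight 1/90
  (W=0, Z=3, Y=0, X=4) weight 1/90
  (W=0, Z=3, Y=0, X=5) weight 1/90
  (W=1, Z=2, Y=1, X=2) weight 1/180
  … 15 more
Group by W:
  weight(W=0) = 2/15
  weight(W=1) = 1/15
Total weight = 2/15 + 1/15 = 1/5
P(W=0 | obs) = 2/15 / 1/5 = 2/3
P(W=1 | obs) = 1/15 / 1/5 = 1/3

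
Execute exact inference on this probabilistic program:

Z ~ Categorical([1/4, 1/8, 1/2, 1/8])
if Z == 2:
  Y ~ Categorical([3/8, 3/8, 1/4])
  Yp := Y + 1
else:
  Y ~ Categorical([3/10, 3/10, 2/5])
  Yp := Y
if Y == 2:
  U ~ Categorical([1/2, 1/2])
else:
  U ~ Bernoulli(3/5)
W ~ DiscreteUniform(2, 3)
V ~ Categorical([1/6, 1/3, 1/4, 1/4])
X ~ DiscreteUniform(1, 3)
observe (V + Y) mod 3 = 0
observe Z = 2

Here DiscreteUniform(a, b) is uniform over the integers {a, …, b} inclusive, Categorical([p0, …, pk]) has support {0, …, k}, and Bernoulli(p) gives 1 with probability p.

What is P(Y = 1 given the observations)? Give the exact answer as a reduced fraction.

P(Y = 1 | obs) = 9/32

Enumerate traces; 48 have nonzero weight after conditioning:
  (Z=2, Y=0, U=0, W=2, V=0, X=1) weight 1/480
  (Z=2, Y=0, U=0, W=2, V=0, X=2) weight 1/480
  (Z=2, Y=0, U=0, W=2, V=0, X=3) weight 1/480
  (Z=2, Y=0, U=0, W=2, V=3, X=1) weight 1/320
  (Z=2, Y=0, U=0, W=2, V=3, X=2) weight 1/320
  (Z=2, Y=0, U=0, W=2, V=3, X=3) weight 1/320
  (Z=2, Y=0, U=0, W=3, V=0, X=1) weight 1/480
  (Z=2, Y=0, U=0, W=3, V=0, X=2) weight 1/480
  (Z=2, Y=1, U=0, W=2, V=2, X=1) weight 1/320
  (Z=2, Y=2, U=0, W=2, V=1, X=1) weight 1/288
  … 38 more
Group by Y:
  weight(Y=0) = 5/64
  weight(Y=1) = 3/64
  weight(Y=2) = 1/24
Total weight = 5/64 + 3/64 + 1/24 = 1/6
P(Y=0 | obs) = 5/64 / 1/6 = 15/32
P(Y=1 | obs) = 3/64 / 1/6 = 9/32
P(Y=2 | obs) = 1/24 / 1/6 = 1/4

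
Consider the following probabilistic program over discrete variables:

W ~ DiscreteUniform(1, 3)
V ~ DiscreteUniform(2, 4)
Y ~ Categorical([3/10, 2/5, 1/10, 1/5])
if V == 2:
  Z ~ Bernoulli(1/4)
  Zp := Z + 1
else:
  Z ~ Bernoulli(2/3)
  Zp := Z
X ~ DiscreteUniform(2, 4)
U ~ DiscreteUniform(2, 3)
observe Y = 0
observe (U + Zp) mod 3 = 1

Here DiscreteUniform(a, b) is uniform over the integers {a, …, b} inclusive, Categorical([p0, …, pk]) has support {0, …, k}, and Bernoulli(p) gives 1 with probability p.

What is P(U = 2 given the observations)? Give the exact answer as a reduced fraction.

Enumerate traces; 36 have nonzero weight after conditioning:
  (W=1, V=2, Y=0, Z=0, X=2, U=3) weight 1/240
  (W=1, V=2, Y=0, Z=0, X=3, U=3) weight 1/240
  (W=1, V=2, Y=0, Z=0, X=4, U=3) weight 1/240
  (W=1, V=2, Y=0, Z=1, X=2, U=2) weight 1/720
  (W=1, V=2, Y=0, Z=1, X=3, U=2) weight 1/720
  (W=1, V=2, Y=0, Z=1, X=4, U=2) weight 1/720
  (W=1, V=3, Y=0, Z=1, X=2, U=3) weight 1/270
  (W=1, V=3, Y=0, Z=1, X=3, U=3) weight 1/270
  … 28 more
Group by U:
  weight(U=2) = 1/80
  weight(U=3) = 5/48
Total weight = 1/80 + 5/48 = 7/60
P(U=2 | obs) = 1/80 / 7/60 = 3/28
P(U=3 | obs) = 5/48 / 7/60 = 25/28

P(U = 2 | obs) = 3/28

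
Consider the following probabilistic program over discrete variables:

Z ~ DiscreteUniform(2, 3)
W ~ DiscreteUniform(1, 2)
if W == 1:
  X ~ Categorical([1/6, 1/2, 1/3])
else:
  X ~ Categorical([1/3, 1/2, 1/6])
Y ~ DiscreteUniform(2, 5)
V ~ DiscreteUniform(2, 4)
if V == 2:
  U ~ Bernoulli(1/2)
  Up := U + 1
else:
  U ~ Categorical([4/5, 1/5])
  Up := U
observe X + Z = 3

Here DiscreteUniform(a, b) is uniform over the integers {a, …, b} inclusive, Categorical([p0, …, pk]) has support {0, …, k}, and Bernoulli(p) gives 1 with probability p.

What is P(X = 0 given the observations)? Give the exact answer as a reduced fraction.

Enumerate traces; 96 have nonzero weight after conditioning:
  (Z=2, W=1, X=1, Y=2, V=2, U=0) weight 1/192
  (Z=2, W=1, X=1, Y=2, V=2, U=1) weight 1/192
  (Z=2, W=1, X=1, Y=2, V=3, U=0) weight 1/120
  (Z=2, W=1, X=1, Y=2, V=3, U=1) weight 1/480
  (Z=2, W=1, X=1, Y=2, V=4, U=0) weight 1/120
  (Z=2, W=1, X=1, Y=2, V=4, U=1) weight 1/480
  (Z=2, W=1, X=1, Y=3, V=2, U=0) weight 1/192
  (Z=2, W=1, X=1, Y=3, V=2, U=1) weight 1/192
  (Z=3, W=1, X=0, Y=2, V=2, U=0) weight 1/576
  … 87 more
Group by X:
  weight(X=0) = 1/8
  weight(X=1) = 1/4
Total weight = 1/8 + 1/4 = 3/8
P(X=0 | obs) = 1/8 / 3/8 = 1/3
P(X=1 | obs) = 1/4 / 3/8 = 2/3

P(X = 0 | obs) = 1/3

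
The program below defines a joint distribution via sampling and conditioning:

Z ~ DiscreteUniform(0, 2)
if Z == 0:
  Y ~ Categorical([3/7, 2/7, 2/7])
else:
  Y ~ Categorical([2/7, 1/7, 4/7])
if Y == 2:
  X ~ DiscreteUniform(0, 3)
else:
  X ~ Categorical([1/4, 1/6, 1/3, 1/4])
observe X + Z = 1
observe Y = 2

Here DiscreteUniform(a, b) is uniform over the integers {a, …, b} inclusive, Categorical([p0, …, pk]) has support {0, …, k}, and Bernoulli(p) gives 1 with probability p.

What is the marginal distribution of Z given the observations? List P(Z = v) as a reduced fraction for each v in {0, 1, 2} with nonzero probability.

Enumerate traces; 2 have nonzero weight after conditioning:
  (Z=0, Y=2, X=1) weight 1/42
  (Z=1, Y=2, X=0) weight 1/21
Group by Z:
  weight(Z=0) = 1/42
  weight(Z=1) = 1/21
Total weight = 1/42 + 1/21 = 1/14
P(Z=0 | obs) = 1/42 / 1/14 = 1/3
P(Z=1 | obs) = 1/21 / 1/14 = 2/3

P(Z=0) = 1/3, P(Z=1) = 2/3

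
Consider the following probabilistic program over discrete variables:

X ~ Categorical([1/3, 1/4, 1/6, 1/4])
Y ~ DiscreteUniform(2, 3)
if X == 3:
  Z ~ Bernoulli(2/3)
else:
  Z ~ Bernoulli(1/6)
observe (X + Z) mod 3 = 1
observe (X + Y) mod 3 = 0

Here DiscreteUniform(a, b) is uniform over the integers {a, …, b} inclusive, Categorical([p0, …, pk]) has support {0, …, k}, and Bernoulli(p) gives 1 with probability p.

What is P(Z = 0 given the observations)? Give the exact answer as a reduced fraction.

Enumerate traces; 3 have nonzero weight after conditioning:
  (X=0, Y=3, Z=1) weight 1/36
  (X=1, Y=2, Z=0) weight 5/48
  (X=3, Y=3, Z=1) weight 1/12
Group by Z:
  weight(Z=0) = 5/48
  weight(Z=1) = 1/9
Total weight = 5/48 + 1/9 = 31/144
P(Z=0 | obs) = 5/48 / 31/144 = 15/31
P(Z=1 | obs) = 1/9 / 31/144 = 16/31

P(Z = 0 | obs) = 15/31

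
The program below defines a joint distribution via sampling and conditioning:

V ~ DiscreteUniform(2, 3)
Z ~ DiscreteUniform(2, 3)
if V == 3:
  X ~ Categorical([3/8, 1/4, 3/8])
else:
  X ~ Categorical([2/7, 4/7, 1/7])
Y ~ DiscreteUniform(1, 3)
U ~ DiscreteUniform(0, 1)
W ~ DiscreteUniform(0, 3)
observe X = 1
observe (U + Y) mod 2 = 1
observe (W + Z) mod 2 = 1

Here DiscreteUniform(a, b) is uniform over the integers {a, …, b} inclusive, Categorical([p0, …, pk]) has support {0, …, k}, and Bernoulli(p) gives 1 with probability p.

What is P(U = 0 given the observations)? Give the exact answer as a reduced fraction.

P(U = 0 | obs) = 2/3

Enumerate traces; 24 have nonzero weight after conditioning:
  (V=2, Z=2, X=1, Y=1, U=0, W=1) weight 1/168
  (V=2, Z=2, X=1, Y=1, U=0, W=3) weight 1/168
  (V=2, Z=2, X=1, Y=2, U=1, W=1) weight 1/168
  (V=2, Z=2, X=1, Y=2, U=1, W=3) weight 1/168
  (V=2, Z=2, X=1, Y=3, U=0, W=1) weight 1/168
  (V=2, Z=2, X=1, Y=3, U=0, W=3) weight 1/168
  (V=2, Z=3, X=1, Y=1, U=0, W=0) weight 1/168
  (V=2, Z=3, X=1, Y=1, U=0, W=2) weight 1/168
  … 16 more
Group by U:
  weight(U=0) = 23/336
  weight(U=1) = 23/672
Total weight = 23/336 + 23/672 = 23/224
P(U=0 | obs) = 23/336 / 23/224 = 2/3
P(U=1 | obs) = 23/672 / 23/224 = 1/3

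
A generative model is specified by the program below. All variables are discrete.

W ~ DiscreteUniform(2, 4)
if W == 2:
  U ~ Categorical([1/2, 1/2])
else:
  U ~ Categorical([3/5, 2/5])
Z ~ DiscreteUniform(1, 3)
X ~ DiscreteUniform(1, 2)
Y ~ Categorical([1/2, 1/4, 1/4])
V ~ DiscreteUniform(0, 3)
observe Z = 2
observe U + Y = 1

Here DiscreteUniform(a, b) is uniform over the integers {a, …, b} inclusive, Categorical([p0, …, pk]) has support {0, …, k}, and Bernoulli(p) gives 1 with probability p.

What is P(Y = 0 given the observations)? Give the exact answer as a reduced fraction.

Enumerate traces; 48 have nonzero weight after conditioning:
  (W=2, U=0, Z=2, X=1, Y=1, V=0) weight 1/576
  (W=2, U=0, Z=2, X=1, Y=1, V=1) weight 1/576
  (W=2, U=0, Z=2, X=1, Y=1, V=2) weight 1/576
  (W=2, U=0, Z=2, X=1, Y=1, V=3) weight 1/576
  (W=2, U=0, Z=2, X=2, Y=1, V=0) weight 1/576
  (W=2, U=0, Z=2, X=2, Y=1, V=1) weight 1/576
  (W=2, U=0, Z=2, X=2, Y=1, V=2) weight 1/576
  (W=2, U=0, Z=2, X=2, Y=1, V=3) weight 1/576
  (W=2, U=1, Z=2, X=1, Y=0, V=0) weight 1/288
  … 39 more
Group by Y:
  weight(Y=0) = 13/180
  weight(Y=1) = 17/360
Total weight = 13/180 + 17/360 = 43/360
P(Y=0 | obs) = 13/180 / 43/360 = 26/43
P(Y=1 | obs) = 17/360 / 43/360 = 17/43

P(Y = 0 | obs) = 26/43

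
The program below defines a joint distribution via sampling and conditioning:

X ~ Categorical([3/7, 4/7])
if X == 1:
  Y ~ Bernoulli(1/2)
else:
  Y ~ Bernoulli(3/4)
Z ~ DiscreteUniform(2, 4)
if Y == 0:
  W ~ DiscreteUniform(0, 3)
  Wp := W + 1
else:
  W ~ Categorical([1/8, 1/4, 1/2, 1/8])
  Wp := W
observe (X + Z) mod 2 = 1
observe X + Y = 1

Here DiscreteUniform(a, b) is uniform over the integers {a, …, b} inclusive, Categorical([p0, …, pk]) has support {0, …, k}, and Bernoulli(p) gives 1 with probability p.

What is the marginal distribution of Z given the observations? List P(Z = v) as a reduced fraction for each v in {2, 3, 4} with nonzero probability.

P(Z=2) = 8/25, P(Z=3) = 9/25, P(Z=4) = 8/25

Enumerate traces; 12 have nonzero weight after conditioning:
  (X=0, Y=1, Z=3, W=0) weight 3/224
  (X=0, Y=1, Z=3, W=1) weight 3/112
  (X=0, Y=1, Z=3, W=2) weight 3/56
  (X=0, Y=1, Z=3, W=3) weight 3/224
  (X=1, Y=0, Z=2, W=0) weight 1/42
  (X=1, Y=0, Z=2, W=1) weight 1/42
  (X=1, Y=0, Z=2, W=2) weight 1/42
  (X=1, Y=0, Z=2, W=3) weight 1/42
  (X=1, Y=0, Z=4, W=0) weight 1/42
  … 3 more
Group by Z:
  weight(Z=2) = 2/21
  weight(Z=3) = 3/28
  weight(Z=4) = 2/21
Total weight = 2/21 + 3/28 + 2/21 = 25/84
P(Z=2 | obs) = 2/21 / 25/84 = 8/25
P(Z=3 | obs) = 3/28 / 25/84 = 9/25
P(Z=4 | obs) = 2/21 / 25/84 = 8/25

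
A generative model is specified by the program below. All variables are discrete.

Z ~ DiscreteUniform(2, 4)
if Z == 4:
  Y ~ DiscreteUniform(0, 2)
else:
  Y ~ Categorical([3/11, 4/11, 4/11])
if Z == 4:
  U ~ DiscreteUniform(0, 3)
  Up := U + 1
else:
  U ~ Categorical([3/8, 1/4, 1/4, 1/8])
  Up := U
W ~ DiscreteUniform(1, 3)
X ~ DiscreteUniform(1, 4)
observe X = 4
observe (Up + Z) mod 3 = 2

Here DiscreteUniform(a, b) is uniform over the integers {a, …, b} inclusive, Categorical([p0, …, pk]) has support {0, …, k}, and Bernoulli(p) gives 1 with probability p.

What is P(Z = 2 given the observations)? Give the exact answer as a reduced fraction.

P(Z = 2 | obs) = 2/5

Enumerate traces; 45 have nonzero weight after conditioning:
  (Z=2, Y=0, U=0, W=1, X=4) weight 1/352
  (Z=2, Y=0, U=0, W=2, X=4) weight 1/352
  (Z=2, Y=0, U=0, W=3, X=4) weight 1/352
  (Z=2, Y=0, U=3, W=1, X=4) weight 1/1056
  (Z=2, Y=0, U=3, W=2, X=4) weight 1/1056
  (Z=2, Y=0, U=3, W=3, X=4) weight 1/1056
  (Z=2, Y=1, U=0, W=1, X=4) weight 1/264
  (Z=2, Y=1, U=0, W=2, X=4) weight 1/264
  (Z=3, Y=0, U=2, W=1, X=4) weight 1/528
  (Z=4, Y=0, U=0, W=1, X=4) weight 1/432
  … 35 more
Group by Z:
  weight(Z=2) = 1/24
  weight(Z=3) = 1/48
  weight(Z=4) = 1/24
Total weight = 1/24 + 1/48 + 1/24 = 5/48
P(Z=2 | obs) = 1/24 / 5/48 = 2/5
P(Z=3 | obs) = 1/48 / 5/48 = 1/5
P(Z=4 | obs) = 1/24 / 5/48 = 2/5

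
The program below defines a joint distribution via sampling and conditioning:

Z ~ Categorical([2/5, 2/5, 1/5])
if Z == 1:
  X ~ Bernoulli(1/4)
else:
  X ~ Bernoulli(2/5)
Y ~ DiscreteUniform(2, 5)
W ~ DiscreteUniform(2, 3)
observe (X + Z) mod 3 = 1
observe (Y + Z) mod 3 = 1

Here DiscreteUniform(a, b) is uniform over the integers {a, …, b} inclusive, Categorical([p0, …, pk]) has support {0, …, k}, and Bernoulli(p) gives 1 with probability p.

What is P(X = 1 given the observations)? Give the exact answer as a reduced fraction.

P(X = 1 | obs) = 8/23

Enumerate traces; 4 have nonzero weight after conditioning:
  (Z=0, X=1, Y=4, W=2) weight 1/50
  (Z=0, X=1, Y=4, W=3) weight 1/50
  (Z=1, X=0, Y=3, W=2) weight 3/80
  (Z=1, X=0, Y=3, W=3) weight 3/80
Group by X:
  weight(X=0) = 3/40
  weight(X=1) = 1/25
Total weight = 3/40 + 1/25 = 23/200
P(X=0 | obs) = 3/40 / 23/200 = 15/23
P(X=1 | obs) = 1/25 / 23/200 = 8/23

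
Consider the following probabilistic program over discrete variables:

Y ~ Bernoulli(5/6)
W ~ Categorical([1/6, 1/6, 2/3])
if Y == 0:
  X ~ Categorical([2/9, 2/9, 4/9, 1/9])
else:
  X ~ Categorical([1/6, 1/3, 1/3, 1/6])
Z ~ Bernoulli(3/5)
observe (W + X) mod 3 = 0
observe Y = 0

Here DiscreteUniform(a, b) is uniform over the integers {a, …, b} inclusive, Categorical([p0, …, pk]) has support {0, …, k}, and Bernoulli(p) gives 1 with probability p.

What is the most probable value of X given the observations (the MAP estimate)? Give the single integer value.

Enumerate traces; 8 have nonzero weight after conditioning:
  (Y=0, W=0, X=0, Z=0) weight 1/405
  (Y=0, W=0, X=0, Z=1) weight 1/270
  (Y=0, W=0, X=3, Z=0) weight 1/810
  (Y=0, W=0, X=3, Z=1) weight 1/540
  (Y=0, W=1, X=2, Z=0) weight 2/405
  (Y=0, W=1, X=2, Z=1) weight 1/135
  (Y=0, W=2, X=1, Z=0) weight 4/405
  (Y=0, W=2, X=1, Z=1) weight 2/135
Group by X:
  weight(X=0) = 1/162
  weight(X=1) = 2/81
  weight(X=2) = 1/81
  weight(X=3) = 1/324
Total weight = 1/162 + 2/81 + 1/81 + 1/324 = 5/108
P(X=0 | obs) = 1/162 / 5/108 = 2/15
P(X=1 | obs) = 2/81 / 5/108 = 8/15
P(X=2 | obs) = 1/81 / 5/108 = 4/15
P(X=3 | obs) = 1/324 / 5/108 = 1/15
argmax = 1

argmax_v P(X = v | obs) = 1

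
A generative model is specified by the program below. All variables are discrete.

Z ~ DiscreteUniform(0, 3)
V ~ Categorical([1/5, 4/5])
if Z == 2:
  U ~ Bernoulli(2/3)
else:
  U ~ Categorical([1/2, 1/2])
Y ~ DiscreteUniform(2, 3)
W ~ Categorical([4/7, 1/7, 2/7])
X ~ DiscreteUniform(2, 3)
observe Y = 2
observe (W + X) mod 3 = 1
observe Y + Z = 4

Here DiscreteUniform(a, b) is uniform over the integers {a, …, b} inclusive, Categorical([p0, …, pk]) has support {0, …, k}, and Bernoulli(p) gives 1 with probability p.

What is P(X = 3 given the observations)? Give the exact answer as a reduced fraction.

P(X = 3 | obs) = 1/3

Enumerate traces; 8 have nonzero weight after conditioning:
  (Z=2, V=0, U=0, Y=2, W=1, X=3) weight 1/1680
  (Z=2, V=0, U=0, Y=2, W=2, X=2) weight 1/840
  (Z=2, V=0, U=1, Y=2, W=1, X=3) weight 1/840
  (Z=2, V=0, U=1, Y=2, W=2, X=2) weight 1/420
  (Z=2, V=1, U=0, Y=2, W=1, X=3) weight 1/420
  (Z=2, V=1, U=0, Y=2, W=2, X=2) weight 1/210
  (Z=2, V=1, U=1, Y=2, W=1, X=3) weight 1/210
  (Z=2, V=1, U=1, Y=2, W=2, X=2) weight 1/105
Group by X:
  weight(X=2) = 1/56
  weight(X=3) = 1/112
Total weight = 1/56 + 1/112 = 3/112
P(X=2 | obs) = 1/56 / 3/112 = 2/3
P(X=3 | obs) = 1/112 / 3/112 = 1/3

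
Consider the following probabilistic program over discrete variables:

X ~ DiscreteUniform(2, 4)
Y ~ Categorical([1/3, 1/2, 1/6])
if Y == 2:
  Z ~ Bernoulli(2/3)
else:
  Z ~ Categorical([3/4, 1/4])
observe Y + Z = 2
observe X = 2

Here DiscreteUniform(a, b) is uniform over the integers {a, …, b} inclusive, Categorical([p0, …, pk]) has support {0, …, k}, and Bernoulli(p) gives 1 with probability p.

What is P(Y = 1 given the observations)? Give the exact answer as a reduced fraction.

P(Y = 1 | obs) = 9/13

Enumerate traces; 2 have nonzero weight after conditioning:
  (X=2, Y=1, Z=1) weight 1/24
  (X=2, Y=2, Z=0) weight 1/54
Group by Y:
  weight(Y=1) = 1/24
  weight(Y=2) = 1/54
Total weight = 1/24 + 1/54 = 13/216
P(Y=1 | obs) = 1/24 / 13/216 = 9/13
P(Y=2 | obs) = 1/54 / 13/216 = 4/13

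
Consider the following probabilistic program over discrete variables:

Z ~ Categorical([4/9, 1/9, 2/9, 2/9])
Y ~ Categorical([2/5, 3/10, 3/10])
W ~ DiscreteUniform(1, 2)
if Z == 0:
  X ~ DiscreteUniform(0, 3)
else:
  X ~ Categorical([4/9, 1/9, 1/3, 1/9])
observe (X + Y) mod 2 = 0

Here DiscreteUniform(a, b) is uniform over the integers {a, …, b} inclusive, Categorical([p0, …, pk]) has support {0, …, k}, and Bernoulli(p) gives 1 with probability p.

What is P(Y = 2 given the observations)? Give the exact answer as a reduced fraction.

P(Y = 2 | obs) = 159/455

Enumerate traces; 48 have nonzero weight after conditioning:
  (Z=0, Y=0, W=1, X=0) weight 1/45
  (Z=0, Y=0, W=1, X=2) weight 1/45
  (Z=0, Y=0, W=2, X=0) weight 1/45
  (Z=0, Y=0, W=2, X=2) weight 1/45
  (Z=0, Y=1, W=1, X=1) weight 1/60
  (Z=0, Y=1, W=1, X=3) weight 1/60
  (Z=0, Y=1, W=2, X=1) weight 1/60
  (Z=0, Y=1, W=2, X=3) weight 1/60
  (Z=0, Y=2, W=1, X=0) weight 1/60
  … 39 more
Group by Y:
  weight(Y=0) = 106/405
  weight(Y=1) = 14/135
  weight(Y=2) = 53/270
Total weight = 106/405 + 14/135 + 53/270 = 91/162
P(Y=0 | obs) = 106/405 / 91/162 = 212/455
P(Y=1 | obs) = 14/135 / 91/162 = 12/65
P(Y=2 | obs) = 53/270 / 91/162 = 159/455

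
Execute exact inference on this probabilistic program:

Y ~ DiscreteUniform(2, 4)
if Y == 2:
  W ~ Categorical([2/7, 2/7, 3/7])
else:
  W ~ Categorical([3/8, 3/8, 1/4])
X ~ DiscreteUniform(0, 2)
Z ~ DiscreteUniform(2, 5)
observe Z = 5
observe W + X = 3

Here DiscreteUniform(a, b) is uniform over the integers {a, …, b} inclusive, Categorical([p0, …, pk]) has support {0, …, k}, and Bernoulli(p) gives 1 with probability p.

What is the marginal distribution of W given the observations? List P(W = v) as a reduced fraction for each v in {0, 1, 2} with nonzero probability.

Enumerate traces; 6 have nonzero weight after conditioning:
  (Y=2, W=1, X=2, Z=5) weight 1/126
  (Y=2, W=2, X=1, Z=5) weight 1/84
  (Y=3, W=1, X=2, Z=5) weight 1/96
  (Y=3, W=2, X=1, Z=5) weight 1/144
  (Y=4, W=1, X=2, Z=5) weight 1/96
  (Y=4, W=2, X=1, Z=5) weight 1/144
Group by W:
  weight(W=1) = 29/1008
  weight(W=2) = 13/504
Total weight = 29/1008 + 13/504 = 55/1008
P(W=1 | obs) = 29/1008 / 55/1008 = 29/55
P(W=2 | obs) = 13/504 / 55/1008 = 26/55

P(W=1) = 29/55, P(W=2) = 26/55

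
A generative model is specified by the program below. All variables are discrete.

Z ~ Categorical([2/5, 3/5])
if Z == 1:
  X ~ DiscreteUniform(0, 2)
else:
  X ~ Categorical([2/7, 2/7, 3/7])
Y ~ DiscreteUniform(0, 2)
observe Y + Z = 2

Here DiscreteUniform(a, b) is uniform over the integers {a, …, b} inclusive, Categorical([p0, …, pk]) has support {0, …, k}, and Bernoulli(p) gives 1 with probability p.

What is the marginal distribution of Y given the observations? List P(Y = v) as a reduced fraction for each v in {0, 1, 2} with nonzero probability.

Enumerate traces; 6 have nonzero weight after conditioning:
  (Z=0, X=0, Y=2) weight 4/105
  (Z=0, X=1, Y=2) weight 4/105
  (Z=0, X=2, Y=2) weight 2/35
  (Z=1, X=0, Y=1) weight 1/15
  (Z=1, X=1, Y=1) weight 1/15
  (Z=1, X=2, Y=1) weight 1/15
Group by Y:
  weight(Y=1) = 1/5
  weight(Y=2) = 2/15
Total weight = 1/5 + 2/15 = 1/3
P(Y=1 | obs) = 1/5 / 1/3 = 3/5
P(Y=2 | obs) = 2/15 / 1/3 = 2/5

P(Y=1) = 3/5, P(Y=2) = 2/5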